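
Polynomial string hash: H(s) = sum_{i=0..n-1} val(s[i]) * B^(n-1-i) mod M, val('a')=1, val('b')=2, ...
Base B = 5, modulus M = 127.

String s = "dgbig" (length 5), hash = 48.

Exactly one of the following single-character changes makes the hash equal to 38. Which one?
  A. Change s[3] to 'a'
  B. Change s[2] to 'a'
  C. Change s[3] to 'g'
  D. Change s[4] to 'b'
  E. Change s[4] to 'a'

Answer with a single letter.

Answer: C

Derivation:
Option A: s[3]='i'->'a', delta=(1-9)*5^1 mod 127 = 87, hash=48+87 mod 127 = 8
Option B: s[2]='b'->'a', delta=(1-2)*5^2 mod 127 = 102, hash=48+102 mod 127 = 23
Option C: s[3]='i'->'g', delta=(7-9)*5^1 mod 127 = 117, hash=48+117 mod 127 = 38 <-- target
Option D: s[4]='g'->'b', delta=(2-7)*5^0 mod 127 = 122, hash=48+122 mod 127 = 43
Option E: s[4]='g'->'a', delta=(1-7)*5^0 mod 127 = 121, hash=48+121 mod 127 = 42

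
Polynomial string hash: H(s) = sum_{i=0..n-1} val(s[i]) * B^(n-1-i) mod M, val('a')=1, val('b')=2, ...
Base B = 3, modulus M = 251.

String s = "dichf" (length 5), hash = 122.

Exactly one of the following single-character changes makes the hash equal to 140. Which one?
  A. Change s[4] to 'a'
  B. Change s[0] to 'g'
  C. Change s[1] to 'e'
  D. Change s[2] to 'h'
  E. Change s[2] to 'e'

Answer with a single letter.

Option A: s[4]='f'->'a', delta=(1-6)*3^0 mod 251 = 246, hash=122+246 mod 251 = 117
Option B: s[0]='d'->'g', delta=(7-4)*3^4 mod 251 = 243, hash=122+243 mod 251 = 114
Option C: s[1]='i'->'e', delta=(5-9)*3^3 mod 251 = 143, hash=122+143 mod 251 = 14
Option D: s[2]='c'->'h', delta=(8-3)*3^2 mod 251 = 45, hash=122+45 mod 251 = 167
Option E: s[2]='c'->'e', delta=(5-3)*3^2 mod 251 = 18, hash=122+18 mod 251 = 140 <-- target

Answer: E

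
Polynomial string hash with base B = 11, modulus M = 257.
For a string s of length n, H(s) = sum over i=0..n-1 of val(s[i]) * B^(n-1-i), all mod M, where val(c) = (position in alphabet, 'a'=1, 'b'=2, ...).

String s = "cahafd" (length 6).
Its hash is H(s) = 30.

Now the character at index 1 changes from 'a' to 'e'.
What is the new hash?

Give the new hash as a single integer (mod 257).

Answer: 255

Derivation:
val('a') = 1, val('e') = 5
Position k = 1, exponent = n-1-k = 4
B^4 mod M = 11^4 mod 257 = 249
Delta = (5 - 1) * 249 mod 257 = 225
New hash = (30 + 225) mod 257 = 255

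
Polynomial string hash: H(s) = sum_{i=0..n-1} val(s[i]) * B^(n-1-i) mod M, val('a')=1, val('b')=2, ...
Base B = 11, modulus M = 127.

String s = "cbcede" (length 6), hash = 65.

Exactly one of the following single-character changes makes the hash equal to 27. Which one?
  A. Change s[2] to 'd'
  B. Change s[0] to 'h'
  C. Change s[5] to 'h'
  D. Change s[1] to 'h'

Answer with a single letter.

Answer: D

Derivation:
Option A: s[2]='c'->'d', delta=(4-3)*11^3 mod 127 = 61, hash=65+61 mod 127 = 126
Option B: s[0]='c'->'h', delta=(8-3)*11^5 mod 127 = 75, hash=65+75 mod 127 = 13
Option C: s[5]='e'->'h', delta=(8-5)*11^0 mod 127 = 3, hash=65+3 mod 127 = 68
Option D: s[1]='b'->'h', delta=(8-2)*11^4 mod 127 = 89, hash=65+89 mod 127 = 27 <-- target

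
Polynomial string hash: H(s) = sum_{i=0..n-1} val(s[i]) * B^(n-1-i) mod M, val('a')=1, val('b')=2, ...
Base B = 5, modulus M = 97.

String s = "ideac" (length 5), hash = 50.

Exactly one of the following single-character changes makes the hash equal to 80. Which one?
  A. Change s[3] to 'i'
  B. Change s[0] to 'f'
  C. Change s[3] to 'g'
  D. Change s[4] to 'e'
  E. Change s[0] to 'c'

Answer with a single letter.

Answer: C

Derivation:
Option A: s[3]='a'->'i', delta=(9-1)*5^1 mod 97 = 40, hash=50+40 mod 97 = 90
Option B: s[0]='i'->'f', delta=(6-9)*5^4 mod 97 = 65, hash=50+65 mod 97 = 18
Option C: s[3]='a'->'g', delta=(7-1)*5^1 mod 97 = 30, hash=50+30 mod 97 = 80 <-- target
Option D: s[4]='c'->'e', delta=(5-3)*5^0 mod 97 = 2, hash=50+2 mod 97 = 52
Option E: s[0]='i'->'c', delta=(3-9)*5^4 mod 97 = 33, hash=50+33 mod 97 = 83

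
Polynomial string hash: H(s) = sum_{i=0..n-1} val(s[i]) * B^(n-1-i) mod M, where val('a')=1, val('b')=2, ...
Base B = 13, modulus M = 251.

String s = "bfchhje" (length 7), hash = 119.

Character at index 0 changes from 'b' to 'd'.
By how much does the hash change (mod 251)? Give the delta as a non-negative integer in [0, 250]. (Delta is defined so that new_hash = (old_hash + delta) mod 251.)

Delta formula: (val(new) - val(old)) * B^(n-1-k) mod M
  val('d') - val('b') = 4 - 2 = 2
  B^(n-1-k) = 13^6 mod 251 = 79
  Delta = 2 * 79 mod 251 = 158

Answer: 158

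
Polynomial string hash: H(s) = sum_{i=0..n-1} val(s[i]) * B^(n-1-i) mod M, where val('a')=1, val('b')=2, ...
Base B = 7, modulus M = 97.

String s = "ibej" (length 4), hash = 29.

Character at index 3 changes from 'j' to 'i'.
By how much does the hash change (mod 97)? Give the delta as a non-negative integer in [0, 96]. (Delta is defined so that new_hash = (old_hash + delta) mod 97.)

Delta formula: (val(new) - val(old)) * B^(n-1-k) mod M
  val('i') - val('j') = 9 - 10 = -1
  B^(n-1-k) = 7^0 mod 97 = 1
  Delta = -1 * 1 mod 97 = 96

Answer: 96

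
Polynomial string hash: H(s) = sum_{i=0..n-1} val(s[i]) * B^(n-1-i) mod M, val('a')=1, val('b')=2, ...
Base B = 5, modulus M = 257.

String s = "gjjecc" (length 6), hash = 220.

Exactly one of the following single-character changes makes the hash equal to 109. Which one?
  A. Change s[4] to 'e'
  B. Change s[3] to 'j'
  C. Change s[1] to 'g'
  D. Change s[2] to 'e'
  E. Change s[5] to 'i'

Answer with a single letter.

Answer: D

Derivation:
Option A: s[4]='c'->'e', delta=(5-3)*5^1 mod 257 = 10, hash=220+10 mod 257 = 230
Option B: s[3]='e'->'j', delta=(10-5)*5^2 mod 257 = 125, hash=220+125 mod 257 = 88
Option C: s[1]='j'->'g', delta=(7-10)*5^4 mod 257 = 181, hash=220+181 mod 257 = 144
Option D: s[2]='j'->'e', delta=(5-10)*5^3 mod 257 = 146, hash=220+146 mod 257 = 109 <-- target
Option E: s[5]='c'->'i', delta=(9-3)*5^0 mod 257 = 6, hash=220+6 mod 257 = 226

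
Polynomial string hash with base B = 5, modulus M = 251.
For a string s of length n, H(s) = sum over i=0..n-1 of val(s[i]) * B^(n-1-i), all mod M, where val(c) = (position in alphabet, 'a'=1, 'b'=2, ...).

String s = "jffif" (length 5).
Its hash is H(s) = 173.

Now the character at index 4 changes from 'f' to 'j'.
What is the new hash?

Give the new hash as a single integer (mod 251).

val('f') = 6, val('j') = 10
Position k = 4, exponent = n-1-k = 0
B^0 mod M = 5^0 mod 251 = 1
Delta = (10 - 6) * 1 mod 251 = 4
New hash = (173 + 4) mod 251 = 177

Answer: 177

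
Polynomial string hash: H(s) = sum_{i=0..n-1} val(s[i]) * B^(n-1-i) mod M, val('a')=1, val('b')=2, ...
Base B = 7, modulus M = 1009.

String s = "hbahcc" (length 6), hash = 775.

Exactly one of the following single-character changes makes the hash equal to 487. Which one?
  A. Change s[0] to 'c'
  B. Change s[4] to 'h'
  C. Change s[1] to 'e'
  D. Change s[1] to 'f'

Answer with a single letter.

Option A: s[0]='h'->'c', delta=(3-8)*7^5 mod 1009 = 721, hash=775+721 mod 1009 = 487 <-- target
Option B: s[4]='c'->'h', delta=(8-3)*7^1 mod 1009 = 35, hash=775+35 mod 1009 = 810
Option C: s[1]='b'->'e', delta=(5-2)*7^4 mod 1009 = 140, hash=775+140 mod 1009 = 915
Option D: s[1]='b'->'f', delta=(6-2)*7^4 mod 1009 = 523, hash=775+523 mod 1009 = 289

Answer: A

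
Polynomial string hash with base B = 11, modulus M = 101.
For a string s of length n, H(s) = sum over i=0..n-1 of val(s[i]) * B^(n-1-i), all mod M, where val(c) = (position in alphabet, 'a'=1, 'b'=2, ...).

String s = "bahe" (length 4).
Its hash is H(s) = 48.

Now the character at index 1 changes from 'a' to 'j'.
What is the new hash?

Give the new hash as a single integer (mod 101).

Answer: 26

Derivation:
val('a') = 1, val('j') = 10
Position k = 1, exponent = n-1-k = 2
B^2 mod M = 11^2 mod 101 = 20
Delta = (10 - 1) * 20 mod 101 = 79
New hash = (48 + 79) mod 101 = 26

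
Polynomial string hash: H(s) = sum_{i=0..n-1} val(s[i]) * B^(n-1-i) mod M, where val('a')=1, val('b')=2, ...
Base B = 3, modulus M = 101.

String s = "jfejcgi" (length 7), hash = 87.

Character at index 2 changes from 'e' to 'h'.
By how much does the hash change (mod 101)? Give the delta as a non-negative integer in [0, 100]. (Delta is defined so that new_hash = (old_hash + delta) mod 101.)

Delta formula: (val(new) - val(old)) * B^(n-1-k) mod M
  val('h') - val('e') = 8 - 5 = 3
  B^(n-1-k) = 3^4 mod 101 = 81
  Delta = 3 * 81 mod 101 = 41

Answer: 41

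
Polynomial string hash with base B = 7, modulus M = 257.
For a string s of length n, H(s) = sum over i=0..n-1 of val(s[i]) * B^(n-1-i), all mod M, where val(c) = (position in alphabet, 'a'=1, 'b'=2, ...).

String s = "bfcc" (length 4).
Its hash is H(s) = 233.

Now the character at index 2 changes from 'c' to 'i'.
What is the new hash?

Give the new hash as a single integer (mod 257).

val('c') = 3, val('i') = 9
Position k = 2, exponent = n-1-k = 1
B^1 mod M = 7^1 mod 257 = 7
Delta = (9 - 3) * 7 mod 257 = 42
New hash = (233 + 42) mod 257 = 18

Answer: 18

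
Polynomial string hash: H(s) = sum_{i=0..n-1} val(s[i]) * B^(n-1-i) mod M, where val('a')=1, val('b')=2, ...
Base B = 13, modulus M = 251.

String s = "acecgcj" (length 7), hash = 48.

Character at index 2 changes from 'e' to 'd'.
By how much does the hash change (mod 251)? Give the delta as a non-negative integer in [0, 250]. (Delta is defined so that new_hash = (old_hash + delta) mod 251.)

Answer: 53

Derivation:
Delta formula: (val(new) - val(old)) * B^(n-1-k) mod M
  val('d') - val('e') = 4 - 5 = -1
  B^(n-1-k) = 13^4 mod 251 = 198
  Delta = -1 * 198 mod 251 = 53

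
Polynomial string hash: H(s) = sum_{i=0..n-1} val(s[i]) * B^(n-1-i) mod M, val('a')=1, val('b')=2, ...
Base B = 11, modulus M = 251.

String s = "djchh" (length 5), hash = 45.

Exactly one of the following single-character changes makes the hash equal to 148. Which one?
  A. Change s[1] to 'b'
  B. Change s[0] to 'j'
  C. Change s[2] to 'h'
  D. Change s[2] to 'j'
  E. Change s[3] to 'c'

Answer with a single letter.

Answer: C

Derivation:
Option A: s[1]='j'->'b', delta=(2-10)*11^3 mod 251 = 145, hash=45+145 mod 251 = 190
Option B: s[0]='d'->'j', delta=(10-4)*11^4 mod 251 = 247, hash=45+247 mod 251 = 41
Option C: s[2]='c'->'h', delta=(8-3)*11^2 mod 251 = 103, hash=45+103 mod 251 = 148 <-- target
Option D: s[2]='c'->'j', delta=(10-3)*11^2 mod 251 = 94, hash=45+94 mod 251 = 139
Option E: s[3]='h'->'c', delta=(3-8)*11^1 mod 251 = 196, hash=45+196 mod 251 = 241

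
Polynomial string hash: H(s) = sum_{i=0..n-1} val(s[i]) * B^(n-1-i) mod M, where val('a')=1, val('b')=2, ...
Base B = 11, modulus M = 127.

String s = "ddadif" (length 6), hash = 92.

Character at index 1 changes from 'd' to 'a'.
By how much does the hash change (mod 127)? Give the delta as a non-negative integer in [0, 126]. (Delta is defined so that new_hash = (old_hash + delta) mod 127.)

Delta formula: (val(new) - val(old)) * B^(n-1-k) mod M
  val('a') - val('d') = 1 - 4 = -3
  B^(n-1-k) = 11^4 mod 127 = 36
  Delta = -3 * 36 mod 127 = 19

Answer: 19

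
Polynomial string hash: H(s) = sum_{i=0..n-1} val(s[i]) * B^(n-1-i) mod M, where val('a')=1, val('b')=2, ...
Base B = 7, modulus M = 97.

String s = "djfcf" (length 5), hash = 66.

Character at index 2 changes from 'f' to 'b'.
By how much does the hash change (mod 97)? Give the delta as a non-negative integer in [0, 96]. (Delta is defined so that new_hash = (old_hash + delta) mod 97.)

Delta formula: (val(new) - val(old)) * B^(n-1-k) mod M
  val('b') - val('f') = 2 - 6 = -4
  B^(n-1-k) = 7^2 mod 97 = 49
  Delta = -4 * 49 mod 97 = 95

Answer: 95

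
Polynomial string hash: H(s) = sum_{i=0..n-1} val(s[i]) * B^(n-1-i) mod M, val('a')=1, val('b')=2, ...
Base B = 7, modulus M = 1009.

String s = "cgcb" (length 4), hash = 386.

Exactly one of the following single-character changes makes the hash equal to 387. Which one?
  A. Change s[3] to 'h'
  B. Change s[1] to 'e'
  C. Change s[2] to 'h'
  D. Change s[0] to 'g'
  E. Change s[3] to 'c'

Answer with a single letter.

Option A: s[3]='b'->'h', delta=(8-2)*7^0 mod 1009 = 6, hash=386+6 mod 1009 = 392
Option B: s[1]='g'->'e', delta=(5-7)*7^2 mod 1009 = 911, hash=386+911 mod 1009 = 288
Option C: s[2]='c'->'h', delta=(8-3)*7^1 mod 1009 = 35, hash=386+35 mod 1009 = 421
Option D: s[0]='c'->'g', delta=(7-3)*7^3 mod 1009 = 363, hash=386+363 mod 1009 = 749
Option E: s[3]='b'->'c', delta=(3-2)*7^0 mod 1009 = 1, hash=386+1 mod 1009 = 387 <-- target

Answer: E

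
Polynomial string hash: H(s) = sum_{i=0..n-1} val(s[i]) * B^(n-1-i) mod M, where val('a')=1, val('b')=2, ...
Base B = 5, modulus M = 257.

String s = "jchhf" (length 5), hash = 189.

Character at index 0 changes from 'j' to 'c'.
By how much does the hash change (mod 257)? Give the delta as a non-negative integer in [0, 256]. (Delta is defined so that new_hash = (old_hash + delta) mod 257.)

Delta formula: (val(new) - val(old)) * B^(n-1-k) mod M
  val('c') - val('j') = 3 - 10 = -7
  B^(n-1-k) = 5^4 mod 257 = 111
  Delta = -7 * 111 mod 257 = 251

Answer: 251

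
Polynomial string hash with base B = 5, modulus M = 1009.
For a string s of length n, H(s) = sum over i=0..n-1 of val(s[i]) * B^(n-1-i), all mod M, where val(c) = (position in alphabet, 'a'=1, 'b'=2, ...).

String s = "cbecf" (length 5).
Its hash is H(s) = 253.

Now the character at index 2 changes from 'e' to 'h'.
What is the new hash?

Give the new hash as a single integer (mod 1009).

val('e') = 5, val('h') = 8
Position k = 2, exponent = n-1-k = 2
B^2 mod M = 5^2 mod 1009 = 25
Delta = (8 - 5) * 25 mod 1009 = 75
New hash = (253 + 75) mod 1009 = 328

Answer: 328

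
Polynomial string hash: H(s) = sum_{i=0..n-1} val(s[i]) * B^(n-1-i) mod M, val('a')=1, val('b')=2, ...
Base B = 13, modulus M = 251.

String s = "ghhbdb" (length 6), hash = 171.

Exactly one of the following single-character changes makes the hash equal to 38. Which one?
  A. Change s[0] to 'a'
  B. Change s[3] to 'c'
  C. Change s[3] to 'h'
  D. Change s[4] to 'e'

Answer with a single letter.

Answer: A

Derivation:
Option A: s[0]='g'->'a', delta=(1-7)*13^5 mod 251 = 118, hash=171+118 mod 251 = 38 <-- target
Option B: s[3]='b'->'c', delta=(3-2)*13^2 mod 251 = 169, hash=171+169 mod 251 = 89
Option C: s[3]='b'->'h', delta=(8-2)*13^2 mod 251 = 10, hash=171+10 mod 251 = 181
Option D: s[4]='d'->'e', delta=(5-4)*13^1 mod 251 = 13, hash=171+13 mod 251 = 184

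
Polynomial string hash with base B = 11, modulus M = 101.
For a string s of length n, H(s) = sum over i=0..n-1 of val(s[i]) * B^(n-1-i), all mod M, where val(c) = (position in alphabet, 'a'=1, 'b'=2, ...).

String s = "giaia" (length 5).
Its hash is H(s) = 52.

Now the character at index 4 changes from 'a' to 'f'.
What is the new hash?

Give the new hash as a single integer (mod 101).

val('a') = 1, val('f') = 6
Position k = 4, exponent = n-1-k = 0
B^0 mod M = 11^0 mod 101 = 1
Delta = (6 - 1) * 1 mod 101 = 5
New hash = (52 + 5) mod 101 = 57

Answer: 57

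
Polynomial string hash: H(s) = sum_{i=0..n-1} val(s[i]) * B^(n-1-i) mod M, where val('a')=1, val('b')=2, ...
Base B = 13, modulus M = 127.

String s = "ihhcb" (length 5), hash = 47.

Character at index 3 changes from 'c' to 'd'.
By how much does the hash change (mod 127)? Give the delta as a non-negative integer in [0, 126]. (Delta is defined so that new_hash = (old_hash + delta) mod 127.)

Answer: 13

Derivation:
Delta formula: (val(new) - val(old)) * B^(n-1-k) mod M
  val('d') - val('c') = 4 - 3 = 1
  B^(n-1-k) = 13^1 mod 127 = 13
  Delta = 1 * 13 mod 127 = 13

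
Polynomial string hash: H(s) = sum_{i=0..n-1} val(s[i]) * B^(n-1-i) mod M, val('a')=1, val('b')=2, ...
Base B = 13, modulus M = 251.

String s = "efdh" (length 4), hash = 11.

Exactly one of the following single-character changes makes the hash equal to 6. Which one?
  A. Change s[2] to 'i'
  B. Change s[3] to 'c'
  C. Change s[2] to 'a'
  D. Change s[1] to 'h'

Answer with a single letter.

Option A: s[2]='d'->'i', delta=(9-4)*13^1 mod 251 = 65, hash=11+65 mod 251 = 76
Option B: s[3]='h'->'c', delta=(3-8)*13^0 mod 251 = 246, hash=11+246 mod 251 = 6 <-- target
Option C: s[2]='d'->'a', delta=(1-4)*13^1 mod 251 = 212, hash=11+212 mod 251 = 223
Option D: s[1]='f'->'h', delta=(8-6)*13^2 mod 251 = 87, hash=11+87 mod 251 = 98

Answer: B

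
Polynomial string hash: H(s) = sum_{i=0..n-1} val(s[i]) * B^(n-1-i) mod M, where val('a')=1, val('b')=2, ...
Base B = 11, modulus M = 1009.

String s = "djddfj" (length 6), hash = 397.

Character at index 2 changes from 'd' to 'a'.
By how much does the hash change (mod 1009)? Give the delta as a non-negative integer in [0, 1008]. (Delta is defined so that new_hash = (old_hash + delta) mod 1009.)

Answer: 43

Derivation:
Delta formula: (val(new) - val(old)) * B^(n-1-k) mod M
  val('a') - val('d') = 1 - 4 = -3
  B^(n-1-k) = 11^3 mod 1009 = 322
  Delta = -3 * 322 mod 1009 = 43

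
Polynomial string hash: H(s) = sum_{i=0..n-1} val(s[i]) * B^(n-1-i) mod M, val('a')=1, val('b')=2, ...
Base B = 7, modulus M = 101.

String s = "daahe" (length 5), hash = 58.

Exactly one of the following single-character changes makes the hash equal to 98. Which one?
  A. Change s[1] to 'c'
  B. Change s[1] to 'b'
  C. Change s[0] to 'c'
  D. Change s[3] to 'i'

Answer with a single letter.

Answer: B

Derivation:
Option A: s[1]='a'->'c', delta=(3-1)*7^3 mod 101 = 80, hash=58+80 mod 101 = 37
Option B: s[1]='a'->'b', delta=(2-1)*7^3 mod 101 = 40, hash=58+40 mod 101 = 98 <-- target
Option C: s[0]='d'->'c', delta=(3-4)*7^4 mod 101 = 23, hash=58+23 mod 101 = 81
Option D: s[3]='h'->'i', delta=(9-8)*7^1 mod 101 = 7, hash=58+7 mod 101 = 65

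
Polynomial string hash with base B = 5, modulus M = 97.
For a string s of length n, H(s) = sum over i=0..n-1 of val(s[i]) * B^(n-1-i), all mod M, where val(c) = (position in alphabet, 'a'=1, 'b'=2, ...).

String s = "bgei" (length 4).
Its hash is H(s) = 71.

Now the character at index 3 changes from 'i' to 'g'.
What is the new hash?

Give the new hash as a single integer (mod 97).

val('i') = 9, val('g') = 7
Position k = 3, exponent = n-1-k = 0
B^0 mod M = 5^0 mod 97 = 1
Delta = (7 - 9) * 1 mod 97 = 95
New hash = (71 + 95) mod 97 = 69

Answer: 69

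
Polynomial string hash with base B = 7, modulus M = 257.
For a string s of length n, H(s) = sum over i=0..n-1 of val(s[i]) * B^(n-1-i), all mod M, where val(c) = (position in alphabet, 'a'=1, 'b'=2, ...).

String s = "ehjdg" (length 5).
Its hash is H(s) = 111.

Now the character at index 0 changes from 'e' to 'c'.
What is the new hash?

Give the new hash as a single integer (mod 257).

val('e') = 5, val('c') = 3
Position k = 0, exponent = n-1-k = 4
B^4 mod M = 7^4 mod 257 = 88
Delta = (3 - 5) * 88 mod 257 = 81
New hash = (111 + 81) mod 257 = 192

Answer: 192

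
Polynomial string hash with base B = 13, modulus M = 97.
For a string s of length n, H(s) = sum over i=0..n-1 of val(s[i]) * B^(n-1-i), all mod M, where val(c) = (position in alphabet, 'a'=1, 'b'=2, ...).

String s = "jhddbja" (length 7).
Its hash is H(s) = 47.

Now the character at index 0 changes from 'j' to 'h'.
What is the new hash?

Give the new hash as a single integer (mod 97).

Answer: 63

Derivation:
val('j') = 10, val('h') = 8
Position k = 0, exponent = n-1-k = 6
B^6 mod M = 13^6 mod 97 = 89
Delta = (8 - 10) * 89 mod 97 = 16
New hash = (47 + 16) mod 97 = 63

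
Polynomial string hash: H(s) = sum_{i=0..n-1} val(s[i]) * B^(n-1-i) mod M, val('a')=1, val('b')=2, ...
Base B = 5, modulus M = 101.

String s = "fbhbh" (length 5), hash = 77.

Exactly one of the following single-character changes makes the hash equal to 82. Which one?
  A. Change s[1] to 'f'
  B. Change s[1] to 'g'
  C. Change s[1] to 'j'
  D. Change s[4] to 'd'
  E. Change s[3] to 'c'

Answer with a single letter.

Answer: E

Derivation:
Option A: s[1]='b'->'f', delta=(6-2)*5^3 mod 101 = 96, hash=77+96 mod 101 = 72
Option B: s[1]='b'->'g', delta=(7-2)*5^3 mod 101 = 19, hash=77+19 mod 101 = 96
Option C: s[1]='b'->'j', delta=(10-2)*5^3 mod 101 = 91, hash=77+91 mod 101 = 67
Option D: s[4]='h'->'d', delta=(4-8)*5^0 mod 101 = 97, hash=77+97 mod 101 = 73
Option E: s[3]='b'->'c', delta=(3-2)*5^1 mod 101 = 5, hash=77+5 mod 101 = 82 <-- target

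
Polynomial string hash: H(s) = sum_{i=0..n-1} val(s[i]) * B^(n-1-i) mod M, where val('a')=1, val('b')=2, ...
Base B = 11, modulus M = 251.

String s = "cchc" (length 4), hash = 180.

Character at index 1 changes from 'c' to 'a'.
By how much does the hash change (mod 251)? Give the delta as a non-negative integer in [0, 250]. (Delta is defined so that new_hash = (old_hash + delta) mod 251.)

Delta formula: (val(new) - val(old)) * B^(n-1-k) mod M
  val('a') - val('c') = 1 - 3 = -2
  B^(n-1-k) = 11^2 mod 251 = 121
  Delta = -2 * 121 mod 251 = 9

Answer: 9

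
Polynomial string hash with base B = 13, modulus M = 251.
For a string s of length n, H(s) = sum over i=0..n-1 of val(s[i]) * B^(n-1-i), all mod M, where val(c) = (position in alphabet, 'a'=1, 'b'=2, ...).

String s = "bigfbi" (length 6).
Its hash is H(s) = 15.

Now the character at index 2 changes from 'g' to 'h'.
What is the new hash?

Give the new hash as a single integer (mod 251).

val('g') = 7, val('h') = 8
Position k = 2, exponent = n-1-k = 3
B^3 mod M = 13^3 mod 251 = 189
Delta = (8 - 7) * 189 mod 251 = 189
New hash = (15 + 189) mod 251 = 204

Answer: 204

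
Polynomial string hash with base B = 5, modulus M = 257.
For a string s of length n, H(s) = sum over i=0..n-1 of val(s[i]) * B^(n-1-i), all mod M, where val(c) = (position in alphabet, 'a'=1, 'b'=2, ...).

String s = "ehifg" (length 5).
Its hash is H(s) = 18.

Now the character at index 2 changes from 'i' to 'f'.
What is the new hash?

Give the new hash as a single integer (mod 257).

val('i') = 9, val('f') = 6
Position k = 2, exponent = n-1-k = 2
B^2 mod M = 5^2 mod 257 = 25
Delta = (6 - 9) * 25 mod 257 = 182
New hash = (18 + 182) mod 257 = 200

Answer: 200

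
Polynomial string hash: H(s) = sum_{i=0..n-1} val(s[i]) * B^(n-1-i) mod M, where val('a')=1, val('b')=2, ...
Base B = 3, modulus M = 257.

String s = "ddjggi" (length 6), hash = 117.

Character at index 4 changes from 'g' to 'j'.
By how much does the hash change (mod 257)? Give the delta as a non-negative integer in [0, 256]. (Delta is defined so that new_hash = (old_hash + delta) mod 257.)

Delta formula: (val(new) - val(old)) * B^(n-1-k) mod M
  val('j') - val('g') = 10 - 7 = 3
  B^(n-1-k) = 3^1 mod 257 = 3
  Delta = 3 * 3 mod 257 = 9

Answer: 9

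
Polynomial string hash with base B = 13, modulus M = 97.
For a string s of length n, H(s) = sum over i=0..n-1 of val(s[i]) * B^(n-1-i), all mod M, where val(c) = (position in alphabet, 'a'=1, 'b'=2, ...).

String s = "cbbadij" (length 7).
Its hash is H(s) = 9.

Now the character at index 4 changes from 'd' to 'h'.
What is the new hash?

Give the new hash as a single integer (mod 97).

Answer: 6

Derivation:
val('d') = 4, val('h') = 8
Position k = 4, exponent = n-1-k = 2
B^2 mod M = 13^2 mod 97 = 72
Delta = (8 - 4) * 72 mod 97 = 94
New hash = (9 + 94) mod 97 = 6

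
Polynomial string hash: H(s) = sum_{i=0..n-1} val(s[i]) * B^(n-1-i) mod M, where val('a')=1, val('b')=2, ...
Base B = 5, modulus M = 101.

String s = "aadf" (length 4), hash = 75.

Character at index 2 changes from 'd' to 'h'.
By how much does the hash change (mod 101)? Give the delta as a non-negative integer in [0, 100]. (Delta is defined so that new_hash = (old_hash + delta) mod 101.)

Answer: 20

Derivation:
Delta formula: (val(new) - val(old)) * B^(n-1-k) mod M
  val('h') - val('d') = 8 - 4 = 4
  B^(n-1-k) = 5^1 mod 101 = 5
  Delta = 4 * 5 mod 101 = 20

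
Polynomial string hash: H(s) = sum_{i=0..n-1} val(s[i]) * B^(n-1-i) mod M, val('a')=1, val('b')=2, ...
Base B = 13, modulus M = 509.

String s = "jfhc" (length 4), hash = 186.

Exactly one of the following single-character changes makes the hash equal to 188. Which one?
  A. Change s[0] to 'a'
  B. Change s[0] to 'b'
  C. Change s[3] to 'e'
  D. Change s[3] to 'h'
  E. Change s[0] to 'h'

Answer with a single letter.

Answer: C

Derivation:
Option A: s[0]='j'->'a', delta=(1-10)*13^3 mod 509 = 78, hash=186+78 mod 509 = 264
Option B: s[0]='j'->'b', delta=(2-10)*13^3 mod 509 = 239, hash=186+239 mod 509 = 425
Option C: s[3]='c'->'e', delta=(5-3)*13^0 mod 509 = 2, hash=186+2 mod 509 = 188 <-- target
Option D: s[3]='c'->'h', delta=(8-3)*13^0 mod 509 = 5, hash=186+5 mod 509 = 191
Option E: s[0]='j'->'h', delta=(8-10)*13^3 mod 509 = 187, hash=186+187 mod 509 = 373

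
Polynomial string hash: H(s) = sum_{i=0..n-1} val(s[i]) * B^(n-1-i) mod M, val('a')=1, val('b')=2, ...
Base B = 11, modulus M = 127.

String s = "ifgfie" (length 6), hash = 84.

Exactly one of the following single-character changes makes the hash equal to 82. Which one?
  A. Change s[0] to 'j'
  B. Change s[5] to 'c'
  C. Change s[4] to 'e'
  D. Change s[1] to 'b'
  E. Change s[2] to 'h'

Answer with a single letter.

Option A: s[0]='i'->'j', delta=(10-9)*11^5 mod 127 = 15, hash=84+15 mod 127 = 99
Option B: s[5]='e'->'c', delta=(3-5)*11^0 mod 127 = 125, hash=84+125 mod 127 = 82 <-- target
Option C: s[4]='i'->'e', delta=(5-9)*11^1 mod 127 = 83, hash=84+83 mod 127 = 40
Option D: s[1]='f'->'b', delta=(2-6)*11^4 mod 127 = 110, hash=84+110 mod 127 = 67
Option E: s[2]='g'->'h', delta=(8-7)*11^3 mod 127 = 61, hash=84+61 mod 127 = 18

Answer: B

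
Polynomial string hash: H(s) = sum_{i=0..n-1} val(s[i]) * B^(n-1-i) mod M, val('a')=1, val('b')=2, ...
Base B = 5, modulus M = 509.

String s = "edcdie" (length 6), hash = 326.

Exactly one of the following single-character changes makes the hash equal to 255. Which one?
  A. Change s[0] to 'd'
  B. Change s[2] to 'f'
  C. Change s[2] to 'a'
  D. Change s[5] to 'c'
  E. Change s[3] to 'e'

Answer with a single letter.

Answer: A

Derivation:
Option A: s[0]='e'->'d', delta=(4-5)*5^5 mod 509 = 438, hash=326+438 mod 509 = 255 <-- target
Option B: s[2]='c'->'f', delta=(6-3)*5^3 mod 509 = 375, hash=326+375 mod 509 = 192
Option C: s[2]='c'->'a', delta=(1-3)*5^3 mod 509 = 259, hash=326+259 mod 509 = 76
Option D: s[5]='e'->'c', delta=(3-5)*5^0 mod 509 = 507, hash=326+507 mod 509 = 324
Option E: s[3]='d'->'e', delta=(5-4)*5^2 mod 509 = 25, hash=326+25 mod 509 = 351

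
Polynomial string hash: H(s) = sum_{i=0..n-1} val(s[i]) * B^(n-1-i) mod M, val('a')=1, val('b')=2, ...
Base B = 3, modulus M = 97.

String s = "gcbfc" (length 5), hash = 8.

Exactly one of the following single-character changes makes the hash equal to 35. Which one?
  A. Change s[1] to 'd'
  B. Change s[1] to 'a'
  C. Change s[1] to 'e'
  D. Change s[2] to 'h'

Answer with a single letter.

Answer: A

Derivation:
Option A: s[1]='c'->'d', delta=(4-3)*3^3 mod 97 = 27, hash=8+27 mod 97 = 35 <-- target
Option B: s[1]='c'->'a', delta=(1-3)*3^3 mod 97 = 43, hash=8+43 mod 97 = 51
Option C: s[1]='c'->'e', delta=(5-3)*3^3 mod 97 = 54, hash=8+54 mod 97 = 62
Option D: s[2]='b'->'h', delta=(8-2)*3^2 mod 97 = 54, hash=8+54 mod 97 = 62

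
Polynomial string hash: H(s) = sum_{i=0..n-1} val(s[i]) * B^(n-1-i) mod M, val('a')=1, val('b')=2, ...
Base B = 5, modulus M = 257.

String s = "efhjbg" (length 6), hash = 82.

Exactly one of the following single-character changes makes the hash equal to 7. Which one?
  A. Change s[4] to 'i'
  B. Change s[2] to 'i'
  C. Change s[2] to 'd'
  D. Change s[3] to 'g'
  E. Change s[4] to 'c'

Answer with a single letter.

Option A: s[4]='b'->'i', delta=(9-2)*5^1 mod 257 = 35, hash=82+35 mod 257 = 117
Option B: s[2]='h'->'i', delta=(9-8)*5^3 mod 257 = 125, hash=82+125 mod 257 = 207
Option C: s[2]='h'->'d', delta=(4-8)*5^3 mod 257 = 14, hash=82+14 mod 257 = 96
Option D: s[3]='j'->'g', delta=(7-10)*5^2 mod 257 = 182, hash=82+182 mod 257 = 7 <-- target
Option E: s[4]='b'->'c', delta=(3-2)*5^1 mod 257 = 5, hash=82+5 mod 257 = 87

Answer: D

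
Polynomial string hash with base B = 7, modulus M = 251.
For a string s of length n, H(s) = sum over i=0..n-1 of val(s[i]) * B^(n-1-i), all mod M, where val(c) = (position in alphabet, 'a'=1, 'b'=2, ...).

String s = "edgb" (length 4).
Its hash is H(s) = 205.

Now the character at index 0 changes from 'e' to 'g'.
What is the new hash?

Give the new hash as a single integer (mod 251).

Answer: 138

Derivation:
val('e') = 5, val('g') = 7
Position k = 0, exponent = n-1-k = 3
B^3 mod M = 7^3 mod 251 = 92
Delta = (7 - 5) * 92 mod 251 = 184
New hash = (205 + 184) mod 251 = 138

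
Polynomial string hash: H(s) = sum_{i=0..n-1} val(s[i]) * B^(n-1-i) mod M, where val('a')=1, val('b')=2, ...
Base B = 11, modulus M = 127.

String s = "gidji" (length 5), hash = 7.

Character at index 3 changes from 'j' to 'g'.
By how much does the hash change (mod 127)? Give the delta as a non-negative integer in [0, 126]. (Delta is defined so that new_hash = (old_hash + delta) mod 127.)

Answer: 94

Derivation:
Delta formula: (val(new) - val(old)) * B^(n-1-k) mod M
  val('g') - val('j') = 7 - 10 = -3
  B^(n-1-k) = 11^1 mod 127 = 11
  Delta = -3 * 11 mod 127 = 94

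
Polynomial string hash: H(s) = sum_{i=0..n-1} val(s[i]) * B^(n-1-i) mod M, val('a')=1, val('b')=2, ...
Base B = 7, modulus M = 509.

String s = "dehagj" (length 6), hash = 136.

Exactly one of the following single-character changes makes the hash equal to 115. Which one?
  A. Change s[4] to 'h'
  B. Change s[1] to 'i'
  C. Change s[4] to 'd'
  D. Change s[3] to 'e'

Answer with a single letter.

Option A: s[4]='g'->'h', delta=(8-7)*7^1 mod 509 = 7, hash=136+7 mod 509 = 143
Option B: s[1]='e'->'i', delta=(9-5)*7^4 mod 509 = 442, hash=136+442 mod 509 = 69
Option C: s[4]='g'->'d', delta=(4-7)*7^1 mod 509 = 488, hash=136+488 mod 509 = 115 <-- target
Option D: s[3]='a'->'e', delta=(5-1)*7^2 mod 509 = 196, hash=136+196 mod 509 = 332

Answer: C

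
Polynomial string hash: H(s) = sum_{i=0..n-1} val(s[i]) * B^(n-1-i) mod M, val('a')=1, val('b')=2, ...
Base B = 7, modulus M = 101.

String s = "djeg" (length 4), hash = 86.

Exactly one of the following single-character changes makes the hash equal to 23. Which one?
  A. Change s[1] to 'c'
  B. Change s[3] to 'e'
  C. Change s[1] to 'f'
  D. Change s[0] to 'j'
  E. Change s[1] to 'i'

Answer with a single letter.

Option A: s[1]='j'->'c', delta=(3-10)*7^2 mod 101 = 61, hash=86+61 mod 101 = 46
Option B: s[3]='g'->'e', delta=(5-7)*7^0 mod 101 = 99, hash=86+99 mod 101 = 84
Option C: s[1]='j'->'f', delta=(6-10)*7^2 mod 101 = 6, hash=86+6 mod 101 = 92
Option D: s[0]='d'->'j', delta=(10-4)*7^3 mod 101 = 38, hash=86+38 mod 101 = 23 <-- target
Option E: s[1]='j'->'i', delta=(9-10)*7^2 mod 101 = 52, hash=86+52 mod 101 = 37

Answer: D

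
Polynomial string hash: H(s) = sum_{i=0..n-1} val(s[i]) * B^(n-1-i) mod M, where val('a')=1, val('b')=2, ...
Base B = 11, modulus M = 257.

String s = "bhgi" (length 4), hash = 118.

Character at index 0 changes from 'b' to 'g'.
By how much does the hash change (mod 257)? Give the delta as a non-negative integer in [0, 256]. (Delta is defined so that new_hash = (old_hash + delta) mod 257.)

Delta formula: (val(new) - val(old)) * B^(n-1-k) mod M
  val('g') - val('b') = 7 - 2 = 5
  B^(n-1-k) = 11^3 mod 257 = 46
  Delta = 5 * 46 mod 257 = 230

Answer: 230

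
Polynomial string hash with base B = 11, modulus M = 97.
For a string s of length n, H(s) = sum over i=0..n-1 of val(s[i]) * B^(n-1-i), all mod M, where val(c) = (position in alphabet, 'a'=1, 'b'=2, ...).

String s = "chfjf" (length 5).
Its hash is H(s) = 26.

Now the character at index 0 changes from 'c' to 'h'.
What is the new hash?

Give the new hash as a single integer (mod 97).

val('c') = 3, val('h') = 8
Position k = 0, exponent = n-1-k = 4
B^4 mod M = 11^4 mod 97 = 91
Delta = (8 - 3) * 91 mod 97 = 67
New hash = (26 + 67) mod 97 = 93

Answer: 93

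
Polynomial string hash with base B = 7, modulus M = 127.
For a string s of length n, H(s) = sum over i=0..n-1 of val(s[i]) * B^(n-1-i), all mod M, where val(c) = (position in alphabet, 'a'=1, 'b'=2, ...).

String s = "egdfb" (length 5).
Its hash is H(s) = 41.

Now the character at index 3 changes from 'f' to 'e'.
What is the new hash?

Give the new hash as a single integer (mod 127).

val('f') = 6, val('e') = 5
Position k = 3, exponent = n-1-k = 1
B^1 mod M = 7^1 mod 127 = 7
Delta = (5 - 6) * 7 mod 127 = 120
New hash = (41 + 120) mod 127 = 34

Answer: 34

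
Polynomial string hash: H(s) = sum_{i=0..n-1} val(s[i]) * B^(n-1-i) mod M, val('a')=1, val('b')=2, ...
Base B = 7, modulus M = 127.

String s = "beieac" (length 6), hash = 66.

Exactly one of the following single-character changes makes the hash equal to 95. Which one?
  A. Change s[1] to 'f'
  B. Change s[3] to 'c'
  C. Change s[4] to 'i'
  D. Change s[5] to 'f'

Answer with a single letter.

Answer: B

Derivation:
Option A: s[1]='e'->'f', delta=(6-5)*7^4 mod 127 = 115, hash=66+115 mod 127 = 54
Option B: s[3]='e'->'c', delta=(3-5)*7^2 mod 127 = 29, hash=66+29 mod 127 = 95 <-- target
Option C: s[4]='a'->'i', delta=(9-1)*7^1 mod 127 = 56, hash=66+56 mod 127 = 122
Option D: s[5]='c'->'f', delta=(6-3)*7^0 mod 127 = 3, hash=66+3 mod 127 = 69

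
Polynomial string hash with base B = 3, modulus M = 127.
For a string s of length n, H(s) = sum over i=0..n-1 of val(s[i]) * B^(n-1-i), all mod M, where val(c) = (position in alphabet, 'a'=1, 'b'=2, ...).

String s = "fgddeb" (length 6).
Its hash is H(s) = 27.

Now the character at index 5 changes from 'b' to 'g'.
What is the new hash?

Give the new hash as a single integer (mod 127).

Answer: 32

Derivation:
val('b') = 2, val('g') = 7
Position k = 5, exponent = n-1-k = 0
B^0 mod M = 3^0 mod 127 = 1
Delta = (7 - 2) * 1 mod 127 = 5
New hash = (27 + 5) mod 127 = 32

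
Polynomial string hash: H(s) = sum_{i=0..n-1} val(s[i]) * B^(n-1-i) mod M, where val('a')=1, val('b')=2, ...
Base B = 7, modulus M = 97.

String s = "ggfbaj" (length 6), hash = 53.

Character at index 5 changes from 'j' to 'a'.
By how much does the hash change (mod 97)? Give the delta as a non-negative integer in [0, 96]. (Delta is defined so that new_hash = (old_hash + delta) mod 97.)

Answer: 88

Derivation:
Delta formula: (val(new) - val(old)) * B^(n-1-k) mod M
  val('a') - val('j') = 1 - 10 = -9
  B^(n-1-k) = 7^0 mod 97 = 1
  Delta = -9 * 1 mod 97 = 88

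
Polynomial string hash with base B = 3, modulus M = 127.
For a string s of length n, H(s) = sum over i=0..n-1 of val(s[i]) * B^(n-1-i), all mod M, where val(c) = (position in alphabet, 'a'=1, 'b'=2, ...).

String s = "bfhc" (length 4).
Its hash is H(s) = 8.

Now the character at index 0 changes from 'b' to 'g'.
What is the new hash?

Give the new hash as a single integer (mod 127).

Answer: 16

Derivation:
val('b') = 2, val('g') = 7
Position k = 0, exponent = n-1-k = 3
B^3 mod M = 3^3 mod 127 = 27
Delta = (7 - 2) * 27 mod 127 = 8
New hash = (8 + 8) mod 127 = 16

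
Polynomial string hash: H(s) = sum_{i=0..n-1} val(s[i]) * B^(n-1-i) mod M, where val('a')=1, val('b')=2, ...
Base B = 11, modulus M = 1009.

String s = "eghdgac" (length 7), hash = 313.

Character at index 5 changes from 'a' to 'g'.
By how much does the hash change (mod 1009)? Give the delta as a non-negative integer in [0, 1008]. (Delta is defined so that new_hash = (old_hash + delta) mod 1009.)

Answer: 66

Derivation:
Delta formula: (val(new) - val(old)) * B^(n-1-k) mod M
  val('g') - val('a') = 7 - 1 = 6
  B^(n-1-k) = 11^1 mod 1009 = 11
  Delta = 6 * 11 mod 1009 = 66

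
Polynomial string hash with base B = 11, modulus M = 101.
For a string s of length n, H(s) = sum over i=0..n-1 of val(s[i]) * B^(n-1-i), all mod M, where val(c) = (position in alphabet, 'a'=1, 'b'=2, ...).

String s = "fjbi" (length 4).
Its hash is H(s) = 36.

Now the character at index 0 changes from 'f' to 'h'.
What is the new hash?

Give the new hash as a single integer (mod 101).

val('f') = 6, val('h') = 8
Position k = 0, exponent = n-1-k = 3
B^3 mod M = 11^3 mod 101 = 18
Delta = (8 - 6) * 18 mod 101 = 36
New hash = (36 + 36) mod 101 = 72

Answer: 72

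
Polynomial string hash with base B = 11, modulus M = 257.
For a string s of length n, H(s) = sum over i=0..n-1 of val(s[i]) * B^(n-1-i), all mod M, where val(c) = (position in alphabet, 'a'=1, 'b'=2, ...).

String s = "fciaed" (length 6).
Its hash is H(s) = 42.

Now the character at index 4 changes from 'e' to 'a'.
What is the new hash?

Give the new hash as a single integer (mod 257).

val('e') = 5, val('a') = 1
Position k = 4, exponent = n-1-k = 1
B^1 mod M = 11^1 mod 257 = 11
Delta = (1 - 5) * 11 mod 257 = 213
New hash = (42 + 213) mod 257 = 255

Answer: 255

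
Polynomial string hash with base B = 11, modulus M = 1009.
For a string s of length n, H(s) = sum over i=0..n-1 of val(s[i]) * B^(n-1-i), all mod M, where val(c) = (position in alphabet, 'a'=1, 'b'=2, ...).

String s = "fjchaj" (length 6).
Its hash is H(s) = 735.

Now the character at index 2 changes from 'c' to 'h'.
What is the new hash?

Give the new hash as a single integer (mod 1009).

val('c') = 3, val('h') = 8
Position k = 2, exponent = n-1-k = 3
B^3 mod M = 11^3 mod 1009 = 322
Delta = (8 - 3) * 322 mod 1009 = 601
New hash = (735 + 601) mod 1009 = 327

Answer: 327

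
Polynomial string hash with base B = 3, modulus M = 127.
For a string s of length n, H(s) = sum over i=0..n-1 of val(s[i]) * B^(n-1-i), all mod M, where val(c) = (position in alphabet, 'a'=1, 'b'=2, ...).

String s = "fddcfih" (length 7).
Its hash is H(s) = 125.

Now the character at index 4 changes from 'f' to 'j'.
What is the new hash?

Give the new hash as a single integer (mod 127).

Answer: 34

Derivation:
val('f') = 6, val('j') = 10
Position k = 4, exponent = n-1-k = 2
B^2 mod M = 3^2 mod 127 = 9
Delta = (10 - 6) * 9 mod 127 = 36
New hash = (125 + 36) mod 127 = 34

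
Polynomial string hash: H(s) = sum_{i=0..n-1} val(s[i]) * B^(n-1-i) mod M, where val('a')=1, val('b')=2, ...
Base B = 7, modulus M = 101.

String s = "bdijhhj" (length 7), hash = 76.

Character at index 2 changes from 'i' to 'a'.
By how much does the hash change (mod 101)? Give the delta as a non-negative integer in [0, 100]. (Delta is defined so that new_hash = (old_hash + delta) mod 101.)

Delta formula: (val(new) - val(old)) * B^(n-1-k) mod M
  val('a') - val('i') = 1 - 9 = -8
  B^(n-1-k) = 7^4 mod 101 = 78
  Delta = -8 * 78 mod 101 = 83

Answer: 83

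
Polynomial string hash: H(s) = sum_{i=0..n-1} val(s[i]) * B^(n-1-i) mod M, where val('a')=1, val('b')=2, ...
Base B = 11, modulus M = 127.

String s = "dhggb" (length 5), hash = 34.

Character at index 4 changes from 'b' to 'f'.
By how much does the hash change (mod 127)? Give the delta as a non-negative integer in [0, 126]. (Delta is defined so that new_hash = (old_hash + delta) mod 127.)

Answer: 4

Derivation:
Delta formula: (val(new) - val(old)) * B^(n-1-k) mod M
  val('f') - val('b') = 6 - 2 = 4
  B^(n-1-k) = 11^0 mod 127 = 1
  Delta = 4 * 1 mod 127 = 4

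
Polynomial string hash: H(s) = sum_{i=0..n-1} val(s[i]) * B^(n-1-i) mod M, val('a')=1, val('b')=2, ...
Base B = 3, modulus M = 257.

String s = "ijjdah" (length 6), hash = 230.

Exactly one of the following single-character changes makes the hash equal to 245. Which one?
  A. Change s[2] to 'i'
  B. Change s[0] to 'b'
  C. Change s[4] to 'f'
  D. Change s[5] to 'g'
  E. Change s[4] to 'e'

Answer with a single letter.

Answer: C

Derivation:
Option A: s[2]='j'->'i', delta=(9-10)*3^3 mod 257 = 230, hash=230+230 mod 257 = 203
Option B: s[0]='i'->'b', delta=(2-9)*3^5 mod 257 = 98, hash=230+98 mod 257 = 71
Option C: s[4]='a'->'f', delta=(6-1)*3^1 mod 257 = 15, hash=230+15 mod 257 = 245 <-- target
Option D: s[5]='h'->'g', delta=(7-8)*3^0 mod 257 = 256, hash=230+256 mod 257 = 229
Option E: s[4]='a'->'e', delta=(5-1)*3^1 mod 257 = 12, hash=230+12 mod 257 = 242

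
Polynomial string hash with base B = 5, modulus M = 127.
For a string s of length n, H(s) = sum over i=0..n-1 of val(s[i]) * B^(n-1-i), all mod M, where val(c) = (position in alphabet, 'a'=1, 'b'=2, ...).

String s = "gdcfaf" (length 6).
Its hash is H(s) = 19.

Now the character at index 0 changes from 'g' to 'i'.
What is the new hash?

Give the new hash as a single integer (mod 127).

val('g') = 7, val('i') = 9
Position k = 0, exponent = n-1-k = 5
B^5 mod M = 5^5 mod 127 = 77
Delta = (9 - 7) * 77 mod 127 = 27
New hash = (19 + 27) mod 127 = 46

Answer: 46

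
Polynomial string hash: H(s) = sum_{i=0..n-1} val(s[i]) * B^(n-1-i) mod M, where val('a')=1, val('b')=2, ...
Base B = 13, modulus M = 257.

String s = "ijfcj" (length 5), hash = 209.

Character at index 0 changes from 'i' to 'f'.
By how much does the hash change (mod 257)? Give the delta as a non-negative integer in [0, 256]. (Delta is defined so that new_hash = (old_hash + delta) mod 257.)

Answer: 155

Derivation:
Delta formula: (val(new) - val(old)) * B^(n-1-k) mod M
  val('f') - val('i') = 6 - 9 = -3
  B^(n-1-k) = 13^4 mod 257 = 34
  Delta = -3 * 34 mod 257 = 155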